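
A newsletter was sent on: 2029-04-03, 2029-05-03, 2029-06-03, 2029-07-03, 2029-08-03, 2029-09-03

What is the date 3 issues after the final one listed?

Each date is the 3rd; the gaps (30, 31, 30, 31, 31) track the month lengths.
The rule is the 3rd of each month.
October 2029: 2029-10-03.
November 2029: 2029-11-03.
Next: December 2029 → 2029-12-03.

2029-12-03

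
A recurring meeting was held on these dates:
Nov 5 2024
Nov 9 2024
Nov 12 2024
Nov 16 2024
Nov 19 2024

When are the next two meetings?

Nov 23 2024, Nov 26 2024

Every event lands on a Tuesday or Saturday (gaps cycle 4, 3, 4, 3).
So the schedule is: every Tuesday and Saturday.
The following Saturday is Nov 23 2024.
Next Tuesday: Nov 26 2024.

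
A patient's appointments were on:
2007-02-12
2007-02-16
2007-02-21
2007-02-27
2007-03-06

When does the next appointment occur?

2007-03-14

Intervals are 4, 5, 6, 7 days — an arithmetic progression with common difference 1.
Next gap: 8 days. 2007-03-06 + 8 days = 2007-03-14.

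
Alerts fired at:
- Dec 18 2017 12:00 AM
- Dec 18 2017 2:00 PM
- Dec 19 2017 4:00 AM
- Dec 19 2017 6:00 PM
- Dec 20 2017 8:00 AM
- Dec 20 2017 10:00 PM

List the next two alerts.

The interval is a steady 14 hours (14, 14, 14, 14, 14).
Dec 20 2017 10:00 PM + 14 h = Dec 21 2017 12:00 PM.
Dec 21 2017 12:00 PM + 14 h = Dec 22 2017 2:00 AM.

Dec 21 2017 12:00 PM, Dec 22 2017 2:00 AM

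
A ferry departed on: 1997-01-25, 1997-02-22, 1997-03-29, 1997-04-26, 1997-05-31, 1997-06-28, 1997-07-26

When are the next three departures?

1997-08-30, 1997-09-27, 1997-10-25

These are Saturdays with 28, 35, 28, 35, 28, 28-day gaps.
Each is the final Saturday of its month — 1997-03-29 is past the 28th, so '4th Saturday' doesn't fit.
Last Saturday of August 1997: 1997-08-30.
Last Saturday of September 1997: 1997-09-27.
October 1997 ends with Saturday 1997-10-25.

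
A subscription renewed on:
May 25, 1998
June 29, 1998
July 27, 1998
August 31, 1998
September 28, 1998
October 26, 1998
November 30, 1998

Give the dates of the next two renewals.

December 28, 1998; January 25, 1999

Every date is a Monday; gaps 35, 28, 35, 28, 28, 35 days.
Each is the last Monday of its month (at least one falls on the 29th or later, ruling out '4th Monday').
Last Monday of December 1998: December 28, 1998.
January 1999 ends with Monday January 25, 1999.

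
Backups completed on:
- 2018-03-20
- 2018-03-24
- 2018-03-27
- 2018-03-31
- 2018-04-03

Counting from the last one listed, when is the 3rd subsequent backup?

2018-04-14

The gap pattern 4, 3, 4, 3 repeats every 2 events.
These are the Tuesdays and Saturdays of each week.
Next Saturday: 2018-04-07.
The following Tuesday is 2018-04-10.
The following Saturday is 2018-04-14.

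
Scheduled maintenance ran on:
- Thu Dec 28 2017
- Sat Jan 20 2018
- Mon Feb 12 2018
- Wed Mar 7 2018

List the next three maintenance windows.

The spacing is 23, 23, 23 days — always 23 days.
Wed Mar 7 2018 + 23 days = Fri Mar 30 2018.
Fri Mar 30 2018 + 23 days = Sun Apr 22 2018.
Sun Apr 22 2018 + 23 days = Tue May 15 2018.

Fri Mar 30 2018, Sun Apr 22 2018, Tue May 15 2018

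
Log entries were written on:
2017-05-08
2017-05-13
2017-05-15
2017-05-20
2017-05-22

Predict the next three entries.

The gap pattern 5, 2, 5, 2 repeats every 2 events.
These are the Mondays and Saturdays of each week.
The following Saturday is 2017-05-27.
Next Monday: 2017-05-29.
Next Saturday: 2017-06-03.

2017-05-27, 2017-05-29, 2017-06-03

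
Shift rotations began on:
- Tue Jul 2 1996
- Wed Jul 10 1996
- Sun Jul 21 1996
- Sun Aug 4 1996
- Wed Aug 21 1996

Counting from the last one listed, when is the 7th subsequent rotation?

Gaps: 8, 11, 14, 17 days — each gap is 3 larger than the previous one.
Next gap: 20 days. Wed Aug 21 1996 + 20 days = Tue Sep 10 1996.
Next gap: 23 days. Tue Sep 10 1996 + 23 days = Thu Oct 3 1996.
Next gap: 26 days. Thu Oct 3 1996 + 26 days = Tue Oct 29 1996.
Next gap: 29 days. Tue Oct 29 1996 + 29 days = Wed Nov 27 1996.
Next gap: 32 days. Wed Nov 27 1996 + 32 days = Sun Dec 29 1996.
Next gap: 35 days. Sun Dec 29 1996 + 35 days = Sun Feb 2 1997.
Next gap: 38 days. Sun Feb 2 1997 + 38 days = Wed Mar 12 1997.

Wed Mar 12 1997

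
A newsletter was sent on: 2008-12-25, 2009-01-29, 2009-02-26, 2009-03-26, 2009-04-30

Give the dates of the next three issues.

Every date is a Thursday; gaps 35, 28, 28, 35 days.
Each is the last Thursday of its month (at least one falls on the 29th or later, ruling out '4th Thursday').
Last Thursday of May 2009: 2009-05-28.
Last Thursday of June 2009: 2009-06-25.
Last Thursday of July 2009: 2009-07-30.

2009-05-28, 2009-06-25, 2009-07-30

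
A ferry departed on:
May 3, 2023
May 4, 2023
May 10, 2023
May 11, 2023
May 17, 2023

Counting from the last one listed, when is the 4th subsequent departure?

May 31, 2023

The gap pattern 1, 6, 1, 6 repeats every 2 events.
These are the Wednesdays and Thursdays of each week.
Next Thursday: May 18, 2023.
Next Wednesday: May 24, 2023.
Next Thursday: May 25, 2023.
The following Wednesday is May 31, 2023.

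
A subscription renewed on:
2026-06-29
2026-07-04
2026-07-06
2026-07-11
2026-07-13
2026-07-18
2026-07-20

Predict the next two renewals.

The gap pattern 5, 2, 5, 2, 5, 2 repeats every 2 events.
These are the Mondays and Saturdays of each week.
Next Saturday: 2026-07-25.
The following Monday is 2026-07-27.

2026-07-25, 2026-07-27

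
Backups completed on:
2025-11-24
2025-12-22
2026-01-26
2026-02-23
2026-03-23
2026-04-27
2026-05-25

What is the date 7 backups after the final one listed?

These are Mondays at 28- or 35-day spacing (28, 35, 28, 28, 35, 28).
The pattern: 4th Monday of the month.
June 2026 — 4th Monday is 2026-06-22.
July 2026 — 4th Monday is 2026-07-27.
4th Monday of August 2026: 2026-08-24.
4th Monday of September 2026: 2026-09-28.
October 2026 — 4th Monday is 2026-10-26.
4th Monday of November 2026: 2026-11-23.
December 2026 — 4th Monday is 2026-12-28.

2026-12-28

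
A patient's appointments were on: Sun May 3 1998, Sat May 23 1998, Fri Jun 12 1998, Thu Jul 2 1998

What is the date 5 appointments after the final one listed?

Sat Oct 10 1998

Gaps between consecutive events: 20, 20, 20 days — a constant 20-day interval.
Thu Jul 2 1998 + 20 days = Wed Jul 22 1998.
Wed Jul 22 1998 + 20 days = Tue Aug 11 1998.
Tue Aug 11 1998 + 20 days = Mon Aug 31 1998.
Mon Aug 31 1998 + 20 days = Sun Sep 20 1998.
Sun Sep 20 1998 + 20 days = Sat Oct 10 1998.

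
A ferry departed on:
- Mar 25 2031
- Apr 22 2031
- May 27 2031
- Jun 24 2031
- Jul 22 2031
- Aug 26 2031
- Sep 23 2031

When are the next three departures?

Oct 28 2031, Nov 25 2031, Dec 23 2031

These are Tuesdays at 28- or 35-day spacing (28, 35, 28, 28, 35, 28).
The pattern: 4th Tuesday of the month.
October 2031 — 4th Tuesday is Oct 28 2031.
4th Tuesday of November 2031: Nov 25 2031.
4th Tuesday of December 2031: Dec 23 2031.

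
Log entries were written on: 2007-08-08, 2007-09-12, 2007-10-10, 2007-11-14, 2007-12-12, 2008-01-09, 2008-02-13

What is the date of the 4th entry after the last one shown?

2008-06-11

These are Wednesdays at 28- or 35-day spacing (35, 28, 35, 28, 28, 35).
The pattern: 2nd Wednesday of the month.
2nd Wednesday of March 2008: 2008-03-12.
April 2008 — 2nd Wednesday is 2008-04-09.
2nd Wednesday of May 2008: 2008-05-14.
June 2008 — 2nd Wednesday is 2008-06-11.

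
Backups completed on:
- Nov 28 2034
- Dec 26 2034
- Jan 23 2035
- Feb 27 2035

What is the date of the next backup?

Mar 27 2035

These are Tuesdays at 28- or 35-day spacing (28, 28, 35).
The pattern: 4th Tuesday of the month.
4th Tuesday of March 2035: Mar 27 2035.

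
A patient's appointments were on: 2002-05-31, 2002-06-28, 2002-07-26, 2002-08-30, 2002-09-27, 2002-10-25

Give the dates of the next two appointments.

All Fridays; the gaps (28, 28, 35, 28, 28) vary with month length.
This is the last Friday of each month.
November 2002 ends with Friday 2002-11-29.
Last Friday of December 2002: 2002-12-27.

2002-11-29, 2002-12-27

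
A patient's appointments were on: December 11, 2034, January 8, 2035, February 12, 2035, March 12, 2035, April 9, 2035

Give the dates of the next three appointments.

May 14, 2035; June 11, 2035; July 9, 2035

Gaps: 28, 35, 28, 28 days — a mix of 28 and 35. Every date is a Monday.
Each is the 2nd Monday of its month.
May 2035 — 2nd Monday is May 14, 2035.
2nd Monday of June 2035: June 11, 2035.
July 2035 — 2nd Monday is July 9, 2035.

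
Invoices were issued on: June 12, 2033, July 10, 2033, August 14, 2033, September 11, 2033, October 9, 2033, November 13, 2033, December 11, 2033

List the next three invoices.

All dates are Sundays, 28, 35, 28, 28, 35, 28 days apart.
Specifically, the 2nd Sunday of each month.
2nd Sunday of January 2034: January 8, 2034.
2nd Sunday of February 2034: February 12, 2034.
2nd Sunday of March 2034: March 12, 2034.

January 8, 2034; February 12, 2034; March 12, 2034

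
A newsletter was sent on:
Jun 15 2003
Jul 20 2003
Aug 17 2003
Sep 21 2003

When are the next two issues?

Gaps: 35, 28, 35 days — a mix of 28 and 35. Every date is a Sunday.
Each is the 3rd Sunday of its month.
3rd Sunday of October 2003: Oct 19 2003.
November 2003 — 3rd Sunday is Nov 16 2003.

Oct 19 2003, Nov 16 2003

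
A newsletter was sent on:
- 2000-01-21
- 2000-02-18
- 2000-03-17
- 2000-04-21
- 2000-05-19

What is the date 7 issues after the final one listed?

Gaps: 28, 28, 35, 28 days — a mix of 28 and 35. Every date is a Friday.
Each is the 3rd Friday of its month.
June 2000 — 3rd Friday is 2000-06-16.
3rd Friday of July 2000: 2000-07-21.
3rd Friday of August 2000: 2000-08-18.
September 2000 — 3rd Friday is 2000-09-15.
October 2000 — 3rd Friday is 2000-10-20.
3rd Friday of November 2000: 2000-11-17.
December 2000 — 3rd Friday is 2000-12-15.

2000-12-15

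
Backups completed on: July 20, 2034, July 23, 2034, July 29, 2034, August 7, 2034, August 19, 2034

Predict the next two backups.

Gaps: 3, 6, 9, 12 days — each gap is 3 larger than the previous one.
Next gap: 15 days. August 19, 2034 + 15 days = September 3, 2034.
Next gap: 18 days. September 3, 2034 + 18 days = September 21, 2034.

September 3, 2034; September 21, 2034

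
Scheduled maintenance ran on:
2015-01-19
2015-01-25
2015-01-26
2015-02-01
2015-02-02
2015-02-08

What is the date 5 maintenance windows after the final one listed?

2015-02-23

Every event lands on a Monday or Sunday (gaps cycle 6, 1, 6, 1, 6).
So the schedule is: every Monday and Sunday.
Next Monday: 2015-02-09.
Next Sunday: 2015-02-15.
The following Monday is 2015-02-16.
Next Sunday: 2015-02-22.
Next Monday: 2015-02-23.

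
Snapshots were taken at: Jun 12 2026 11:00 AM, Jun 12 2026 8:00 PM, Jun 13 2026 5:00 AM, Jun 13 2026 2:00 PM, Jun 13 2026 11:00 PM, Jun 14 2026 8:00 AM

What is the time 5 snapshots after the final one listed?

Spacing: 9, 9, 9, 9, 9 h — constant 9 h.
Jun 14 2026 8:00 AM + 9 h = Jun 14 2026 5:00 PM.
Jun 14 2026 5:00 PM + 9 h = Jun 15 2026 2:00 AM.
Jun 15 2026 2:00 AM + 9 h = Jun 15 2026 11:00 AM.
Jun 15 2026 11:00 AM + 9 h = Jun 15 2026 8:00 PM.
Jun 15 2026 8:00 PM + 9 h = Jun 16 2026 5:00 AM.

Jun 16 2026 5:00 AM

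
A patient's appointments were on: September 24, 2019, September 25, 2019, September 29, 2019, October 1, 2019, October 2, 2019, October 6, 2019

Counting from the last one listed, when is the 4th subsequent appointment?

Gaps: 1, 4, 2, 1, 4 days — not constant, but cyclic with period 3.
The events fall on every Tuesday, Wednesday and Sunday.
The following Tuesday is October 8, 2019.
Next Wednesday: October 9, 2019.
Next Sunday: October 13, 2019.
Next Tuesday: October 15, 2019.

October 15, 2019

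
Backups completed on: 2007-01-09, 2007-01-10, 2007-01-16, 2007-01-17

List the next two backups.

2007-01-23, 2007-01-24

Every event lands on a Tuesday or Wednesday (gaps cycle 1, 6, 1).
So the schedule is: every Tuesday and Wednesday.
Next Tuesday: 2007-01-23.
The following Wednesday is 2007-01-24.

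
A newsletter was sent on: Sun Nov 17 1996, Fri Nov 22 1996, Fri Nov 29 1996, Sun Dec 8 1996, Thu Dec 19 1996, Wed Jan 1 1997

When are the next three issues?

The spacing grows by 2 each time: 5, 7, 9, 11, 13 days.
Next gap: 15 days. Wed Jan 1 1997 + 15 days = Thu Jan 16 1997.
Next gap: 17 days. Thu Jan 16 1997 + 17 days = Sun Feb 2 1997.
Next gap: 19 days. Sun Feb 2 1997 + 19 days = Fri Feb 21 1997.

Thu Jan 16 1997, Sun Feb 2 1997, Fri Feb 21 1997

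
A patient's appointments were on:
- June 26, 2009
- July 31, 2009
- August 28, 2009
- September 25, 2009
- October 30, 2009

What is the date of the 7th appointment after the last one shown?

All Fridays; the gaps (35, 28, 28, 35) vary with month length.
This is the last Friday of each month.
Last Friday of November 2009: November 27, 2009.
Last Friday of December 2009: December 25, 2009.
Last Friday of January 2010: January 29, 2010.
February 2010 ends with Friday February 26, 2010.
March 2010 ends with Friday March 26, 2010.
Last Friday of April 2010: April 30, 2010.
May 2010 ends with Friday May 28, 2010.

May 28, 2010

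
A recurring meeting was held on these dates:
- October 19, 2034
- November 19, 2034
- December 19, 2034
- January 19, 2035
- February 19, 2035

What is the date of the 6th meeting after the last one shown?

The day-of-month is always 19 (31, 30, 31, 31 days between events).
So this recurs on the 19th of each month.
March 2035: March 19, 2035.
Next: April 2035 → April 19, 2035.
Next: May 2035 → May 19, 2035.
Next: June 2035 → June 19, 2035.
Next: July 2035 → July 19, 2035.
August 2035: August 19, 2035.

August 19, 2035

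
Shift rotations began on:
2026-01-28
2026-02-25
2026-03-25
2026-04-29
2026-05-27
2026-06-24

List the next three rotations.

2026-07-29, 2026-08-26, 2026-09-30

Every date is a Wednesday; gaps 28, 28, 35, 28, 28 days.
Each is the last Wednesday of its month (at least one falls on the 29th or later, ruling out '4th Wednesday').
Last Wednesday of July 2026: 2026-07-29.
Last Wednesday of August 2026: 2026-08-26.
September 2026 ends with Wednesday 2026-09-30.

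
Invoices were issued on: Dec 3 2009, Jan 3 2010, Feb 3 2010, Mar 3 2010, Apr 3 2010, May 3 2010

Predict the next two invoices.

Jun 3 2010, Jul 3 2010

Gaps: 31, 31, 28, 31, 30 days — not constant. Every event is on the 3rd of the month.
Pattern: the 3rd of each month.
Next: June 2010 → Jun 3 2010.
Next: July 2010 → Jul 3 2010.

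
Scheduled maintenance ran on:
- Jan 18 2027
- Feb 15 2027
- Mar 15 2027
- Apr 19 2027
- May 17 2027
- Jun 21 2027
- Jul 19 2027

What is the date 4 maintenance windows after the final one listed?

All dates are Mondays, 28, 28, 35, 28, 35, 28 days apart.
Specifically, the 3rd Monday of each month.
August 2027 — 3rd Monday is Aug 16 2027.
September 2027 — 3rd Monday is Sep 20 2027.
October 2027 — 3rd Monday is Oct 18 2027.
November 2027 — 3rd Monday is Nov 15 2027.

Nov 15 2027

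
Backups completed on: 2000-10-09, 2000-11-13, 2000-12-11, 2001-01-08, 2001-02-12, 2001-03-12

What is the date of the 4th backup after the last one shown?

2001-07-09

All dates are Mondays, 35, 28, 28, 35, 28 days apart.
Specifically, the 2nd Monday of each month.
April 2001 — 2nd Monday is 2001-04-09.
May 2001 — 2nd Monday is 2001-05-14.
2nd Monday of June 2001: 2001-06-11.
July 2001 — 2nd Monday is 2001-07-09.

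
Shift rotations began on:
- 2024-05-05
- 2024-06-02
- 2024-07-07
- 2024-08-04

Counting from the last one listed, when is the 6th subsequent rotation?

All dates are Sundays, 28, 35, 28 days apart.
Specifically, the 1st Sunday of each month.
September 2024 — 1st Sunday is 2024-09-01.
October 2024 — 1st Sunday is 2024-10-06.
1st Sunday of November 2024: 2024-11-03.
December 2024 — 1st Sunday is 2024-12-01.
January 2025 — 1st Sunday is 2025-01-05.
February 2025 — 1st Sunday is 2025-02-02.

2025-02-02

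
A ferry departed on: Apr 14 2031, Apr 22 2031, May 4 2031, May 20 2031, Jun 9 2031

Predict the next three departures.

Jul 3 2031, Jul 31 2031, Sep 1 2031

Gaps: 8, 12, 16, 20 days — each gap is 4 larger than the previous one.
Next gap: 24 days. Jun 9 2031 + 24 days = Jul 3 2031.
Next gap: 28 days. Jul 3 2031 + 28 days = Jul 31 2031.
Next gap: 32 days. Jul 31 2031 + 32 days = Sep 1 2031.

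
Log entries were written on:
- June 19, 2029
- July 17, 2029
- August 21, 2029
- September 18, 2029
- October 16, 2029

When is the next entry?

November 20, 2029

These are Tuesdays at 28- or 35-day spacing (28, 35, 28, 28).
The pattern: 3rd Tuesday of the month.
November 2029 — 3rd Tuesday is November 20, 2029.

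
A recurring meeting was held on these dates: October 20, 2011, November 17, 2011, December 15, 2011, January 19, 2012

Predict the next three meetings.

February 16, 2012; March 15, 2012; April 19, 2012

Gaps: 28, 28, 35 days — a mix of 28 and 35. Every date is a Thursday.
Each is the 3rd Thursday of its month.
February 2012 — 3rd Thursday is February 16, 2012.
March 2012 — 3rd Thursday is March 15, 2012.
3rd Thursday of April 2012: April 19, 2012.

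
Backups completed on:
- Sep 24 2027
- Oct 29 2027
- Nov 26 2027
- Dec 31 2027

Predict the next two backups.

Every date is a Friday; gaps 35, 28, 35 days.
Each is the last Friday of its month (at least one falls on the 29th or later, ruling out '4th Friday').
January 2028 ends with Friday Jan 28 2028.
Last Friday of February 2028: Feb 25 2028.

Jan 28 2028, Feb 25 2028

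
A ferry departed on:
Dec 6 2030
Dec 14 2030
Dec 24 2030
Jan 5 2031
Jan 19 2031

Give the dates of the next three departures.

Feb 4 2031, Feb 22 2031, Mar 14 2031

Gaps: 8, 10, 12, 14 days — each gap is 2 larger than the previous one.
Next gap: 16 days. Jan 19 2031 + 16 days = Feb 4 2031.
Next gap: 18 days. Feb 4 2031 + 18 days = Feb 22 2031.
Next gap: 20 days. Feb 22 2031 + 20 days = Mar 14 2031.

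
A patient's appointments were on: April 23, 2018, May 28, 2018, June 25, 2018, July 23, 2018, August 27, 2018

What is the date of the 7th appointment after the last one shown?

These are Mondays at 28- or 35-day spacing (35, 28, 28, 35).
The pattern: 4th Monday of the month.
4th Monday of September 2018: September 24, 2018.
4th Monday of October 2018: October 22, 2018.
November 2018 — 4th Monday is November 26, 2018.
December 2018 — 4th Monday is December 24, 2018.
January 2019 — 4th Monday is January 28, 2019.
4th Monday of February 2019: February 25, 2019.
4th Monday of March 2019: March 25, 2019.

March 25, 2019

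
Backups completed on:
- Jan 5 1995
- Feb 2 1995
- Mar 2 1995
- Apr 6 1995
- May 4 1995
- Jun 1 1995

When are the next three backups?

Jul 6 1995, Aug 3 1995, Sep 7 1995

All dates are Thursdays, 28, 28, 35, 28, 28 days apart.
Specifically, the 1st Thursday of each month.
1st Thursday of July 1995: Jul 6 1995.
August 1995 — 1st Thursday is Aug 3 1995.
September 1995 — 1st Thursday is Sep 7 1995.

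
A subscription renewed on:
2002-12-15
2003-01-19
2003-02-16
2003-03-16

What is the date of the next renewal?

Gaps: 35, 28, 28 days — a mix of 28 and 35. Every date is a Sunday.
Each is the 3rd Sunday of its month.
3rd Sunday of April 2003: 2003-04-20.

2003-04-20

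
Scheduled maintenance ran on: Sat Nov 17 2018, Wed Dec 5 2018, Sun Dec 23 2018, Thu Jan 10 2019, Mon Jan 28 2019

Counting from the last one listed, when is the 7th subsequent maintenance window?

The spacing is 18, 18, 18, 18 days — always 18 days.
Mon Jan 28 2019 + 18 days = Fri Feb 15 2019.
Fri Feb 15 2019 + 18 days = Tue Mar 5 2019.
Tue Mar 5 2019 + 18 days = Sat Mar 23 2019.
Sat Mar 23 2019 + 18 days = Wed Apr 10 2019.
Wed Apr 10 2019 + 18 days = Sun Apr 28 2019.
Sun Apr 28 2019 + 18 days = Thu May 16 2019.
Thu May 16 2019 + 18 days = Mon Jun 3 2019.

Mon Jun 3 2019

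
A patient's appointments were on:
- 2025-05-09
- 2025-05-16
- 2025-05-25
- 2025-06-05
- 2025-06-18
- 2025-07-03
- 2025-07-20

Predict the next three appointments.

2025-08-08, 2025-08-29, 2025-09-21

Intervals are 7, 9, 11, 13, 15, 17 days — an arithmetic progression with common difference 2.
Next gap: 19 days. 2025-07-20 + 19 days = 2025-08-08.
Next gap: 21 days. 2025-08-08 + 21 days = 2025-08-29.
Next gap: 23 days. 2025-08-29 + 23 days = 2025-09-21.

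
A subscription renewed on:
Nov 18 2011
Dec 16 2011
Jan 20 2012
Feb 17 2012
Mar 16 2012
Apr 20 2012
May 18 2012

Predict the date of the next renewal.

Gaps: 28, 35, 28, 28, 35, 28 days — a mix of 28 and 35. Every date is a Friday.
Each is the 3rd Friday of its month.
3rd Friday of June 2012: Jun 15 2012.

Jun 15 2012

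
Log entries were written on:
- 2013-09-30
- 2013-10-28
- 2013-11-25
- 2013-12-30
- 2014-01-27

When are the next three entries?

2014-02-24, 2014-03-31, 2014-04-28

Every date is a Monday; gaps 28, 28, 35, 28 days.
Each is the last Monday of its month (at least one falls on the 29th or later, ruling out '4th Monday').
Last Monday of February 2014: 2014-02-24.
March 2014 ends with Monday 2014-03-31.
April 2014 ends with Monday 2014-04-28.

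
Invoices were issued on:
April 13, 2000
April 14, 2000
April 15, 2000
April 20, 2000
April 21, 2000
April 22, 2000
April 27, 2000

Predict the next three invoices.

Gaps: 1, 1, 5, 1, 1, 5 days — not constant, but cyclic with period 3.
The events fall on every Thursday, Friday and Saturday.
The following Friday is April 28, 2000.
Next Saturday: April 29, 2000.
The following Thursday is May 4, 2000.

April 28, 2000; April 29, 2000; May 4, 2000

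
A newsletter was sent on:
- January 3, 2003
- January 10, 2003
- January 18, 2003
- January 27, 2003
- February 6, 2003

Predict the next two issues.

Gaps: 7, 8, 9, 10 days — each gap is 1 larger than the previous one.
Next gap: 11 days. February 6, 2003 + 11 days = February 17, 2003.
Next gap: 12 days. February 17, 2003 + 12 days = March 1, 2003.

February 17, 2003; March 1, 2003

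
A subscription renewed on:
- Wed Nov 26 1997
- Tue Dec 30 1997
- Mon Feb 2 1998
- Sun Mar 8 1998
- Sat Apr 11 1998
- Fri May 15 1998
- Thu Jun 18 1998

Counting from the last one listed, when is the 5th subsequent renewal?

Sat Dec 5 1998

Gaps between consecutive events: 34, 34, 34, 34, 34, 34 days — a constant 34-day interval.
Thu Jun 18 1998 + 34 days = Wed Jul 22 1998.
Wed Jul 22 1998 + 34 days = Tue Aug 25 1998.
Tue Aug 25 1998 + 34 days = Mon Sep 28 1998.
Mon Sep 28 1998 + 34 days = Sun Nov 1 1998.
Sun Nov 1 1998 + 34 days = Sat Dec 5 1998.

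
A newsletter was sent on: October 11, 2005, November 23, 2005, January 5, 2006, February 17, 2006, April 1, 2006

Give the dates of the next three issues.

May 14, 2006; June 26, 2006; August 8, 2006

Gaps between consecutive events: 43, 43, 43, 43 days — a constant 43-day interval.
April 1, 2006 + 43 days = May 14, 2006.
May 14, 2006 + 43 days = June 26, 2006.
June 26, 2006 + 43 days = August 8, 2006.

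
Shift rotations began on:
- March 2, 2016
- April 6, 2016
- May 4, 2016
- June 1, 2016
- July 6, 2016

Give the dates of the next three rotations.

August 3, 2016; September 7, 2016; October 5, 2016

All dates are Wednesdays, 35, 28, 28, 35 days apart.
Specifically, the 1st Wednesday of each month.
1st Wednesday of August 2016: August 3, 2016.
1st Wednesday of September 2016: September 7, 2016.
1st Wednesday of October 2016: October 5, 2016.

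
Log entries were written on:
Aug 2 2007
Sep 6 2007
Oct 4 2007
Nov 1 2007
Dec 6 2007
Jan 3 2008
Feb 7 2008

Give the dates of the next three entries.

Mar 6 2008, Apr 3 2008, May 1 2008

These are Thursdays at 28- or 35-day spacing (35, 28, 28, 35, 28, 35).
The pattern: 1st Thursday of the month.
March 2008 — 1st Thursday is Mar 6 2008.
April 2008 — 1st Thursday is Apr 3 2008.
1st Thursday of May 2008: May 1 2008.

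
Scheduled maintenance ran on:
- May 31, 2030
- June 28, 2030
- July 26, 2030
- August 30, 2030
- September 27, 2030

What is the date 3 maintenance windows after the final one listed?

December 27, 2030

These are Fridays with 28, 28, 35, 28-day gaps.
Each is the final Friday of its month — May 31, 2030 is past the 28th, so '4th Friday' doesn't fit.
October 2030 ends with Friday October 25, 2030.
Last Friday of November 2030: November 29, 2030.
Last Friday of December 2030: December 27, 2030.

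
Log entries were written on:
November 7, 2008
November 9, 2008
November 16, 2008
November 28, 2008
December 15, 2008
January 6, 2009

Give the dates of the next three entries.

February 2, 2009; March 6, 2009; April 12, 2009

Gaps: 2, 7, 12, 17, 22 days — each gap is 5 larger than the previous one.
Next gap: 27 days. January 6, 2009 + 27 days = February 2, 2009.
Next gap: 32 days. February 2, 2009 + 32 days = March 6, 2009.
Next gap: 37 days. March 6, 2009 + 37 days = April 12, 2009.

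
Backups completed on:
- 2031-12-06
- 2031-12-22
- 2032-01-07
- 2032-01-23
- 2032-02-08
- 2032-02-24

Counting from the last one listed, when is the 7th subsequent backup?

The spacing is 16, 16, 16, 16, 16 days — always 16 days.
2032-02-24 + 16 days = 2032-03-11.
2032-03-11 + 16 days = 2032-03-27.
2032-03-27 + 16 days = 2032-04-12.
2032-04-12 + 16 days = 2032-04-28.
2032-04-28 + 16 days = 2032-05-14.
2032-05-14 + 16 days = 2032-05-30.
2032-05-30 + 16 days = 2032-06-15.

2032-06-15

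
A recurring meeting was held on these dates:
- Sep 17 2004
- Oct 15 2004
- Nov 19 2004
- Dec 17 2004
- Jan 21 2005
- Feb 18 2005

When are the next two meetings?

Gaps: 28, 35, 28, 35, 28 days — a mix of 28 and 35. Every date is a Friday.
Each is the 3rd Friday of its month.
March 2005 — 3rd Friday is Mar 18 2005.
April 2005 — 3rd Friday is Apr 15 2005.

Mar 18 2005, Apr 15 2005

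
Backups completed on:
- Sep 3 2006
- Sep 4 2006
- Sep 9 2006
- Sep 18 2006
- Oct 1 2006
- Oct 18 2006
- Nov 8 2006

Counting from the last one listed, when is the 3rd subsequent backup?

Feb 3 2007

Gaps: 1, 5, 9, 13, 17, 21 days — each gap is 4 larger than the previous one.
Next gap: 25 days. Nov 8 2006 + 25 days = Dec 3 2006.
Next gap: 29 days. Dec 3 2006 + 29 days = Jan 1 2007.
Next gap: 33 days. Jan 1 2007 + 33 days = Feb 3 2007.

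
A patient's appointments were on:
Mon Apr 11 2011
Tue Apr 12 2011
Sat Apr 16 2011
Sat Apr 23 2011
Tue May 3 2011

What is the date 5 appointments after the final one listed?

Gaps: 1, 4, 7, 10 days — each gap is 3 larger than the previous one.
Next gap: 13 days. Tue May 3 2011 + 13 days = Mon May 16 2011.
Next gap: 16 days. Mon May 16 2011 + 16 days = Wed Jun 1 2011.
Next gap: 19 days. Wed Jun 1 2011 + 19 days = Mon Jun 20 2011.
Next gap: 22 days. Mon Jun 20 2011 + 22 days = Tue Jul 12 2011.
Next gap: 25 days. Tue Jul 12 2011 + 25 days = Sat Aug 6 2011.

Sat Aug 6 2011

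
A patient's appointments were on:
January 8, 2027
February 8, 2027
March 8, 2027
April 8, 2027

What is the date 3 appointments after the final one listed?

July 8, 2027

The day-of-month is always 8 (31, 28, 31 days between events).
So this recurs on the 8th of each month.
May 2027: May 8, 2027.
June 2027: June 8, 2027.
July 2027: July 8, 2027.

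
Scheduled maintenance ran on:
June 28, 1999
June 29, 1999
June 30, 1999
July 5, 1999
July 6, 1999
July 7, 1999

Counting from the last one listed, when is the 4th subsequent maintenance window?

July 19, 1999

The gap pattern 1, 1, 5, 1, 1 repeats every 3 events.
These are the Mondays, Tuesdays and Wednesdays of each week.
Next Monday: July 12, 1999.
The following Tuesday is July 13, 1999.
Next Wednesday: July 14, 1999.
The following Monday is July 19, 1999.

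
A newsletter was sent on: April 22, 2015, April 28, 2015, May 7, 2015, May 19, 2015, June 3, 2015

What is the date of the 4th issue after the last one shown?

Intervals are 6, 9, 12, 15 days — an arithmetic progression with common difference 3.
Next gap: 18 days. June 3, 2015 + 18 days = June 21, 2015.
Next gap: 21 days. June 21, 2015 + 21 days = July 12, 2015.
Next gap: 24 days. July 12, 2015 + 24 days = August 5, 2015.
Next gap: 27 days. August 5, 2015 + 27 days = September 1, 2015.

September 1, 2015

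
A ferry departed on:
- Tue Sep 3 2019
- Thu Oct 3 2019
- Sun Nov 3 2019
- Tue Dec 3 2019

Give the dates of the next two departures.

Each date is the 3rd; the gaps (30, 31, 30) track the month lengths.
The rule is the 3rd of each month.
January 2020: Fri Jan 3 2020.
Next: February 2020 → Mon Feb 3 2020.

Fri Jan 3 2020, Mon Feb 3 2020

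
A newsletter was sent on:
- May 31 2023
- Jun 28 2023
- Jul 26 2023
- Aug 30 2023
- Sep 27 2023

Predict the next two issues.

Oct 25 2023, Nov 29 2023

All Wednesdays; the gaps (28, 28, 35, 28) vary with month length.
This is the last Wednesday of each month.
October 2023 ends with Wednesday Oct 25 2023.
Last Wednesday of November 2023: Nov 29 2023.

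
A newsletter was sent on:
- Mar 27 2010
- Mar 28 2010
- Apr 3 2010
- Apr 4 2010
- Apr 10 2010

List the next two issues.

The gap pattern 1, 6, 1, 6 repeats every 2 events.
These are the Saturdays and Sundays of each week.
Next Sunday: Apr 11 2010.
The following Saturday is Apr 17 2010.

Apr 11 2010, Apr 17 2010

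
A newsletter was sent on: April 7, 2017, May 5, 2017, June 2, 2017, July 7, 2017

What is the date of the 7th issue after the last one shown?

These are Fridays at 28- or 35-day spacing (28, 28, 35).
The pattern: 1st Friday of the month.
1st Friday of August 2017: August 4, 2017.
1st Friday of September 2017: September 1, 2017.
October 2017 — 1st Friday is October 6, 2017.
November 2017 — 1st Friday is November 3, 2017.
December 2017 — 1st Friday is December 1, 2017.
January 2018 — 1st Friday is January 5, 2018.
February 2018 — 1st Friday is February 2, 2018.

February 2, 2018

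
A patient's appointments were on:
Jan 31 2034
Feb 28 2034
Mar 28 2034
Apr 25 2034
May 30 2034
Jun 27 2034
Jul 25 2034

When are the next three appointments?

Aug 29 2034, Sep 26 2034, Oct 31 2034

All Tuesdays; the gaps (28, 28, 28, 35, 28, 28) vary with month length.
This is the last Tuesday of each month.
Last Tuesday of August 2034: Aug 29 2034.
Last Tuesday of September 2034: Sep 26 2034.
October 2034 ends with Tuesday Oct 31 2034.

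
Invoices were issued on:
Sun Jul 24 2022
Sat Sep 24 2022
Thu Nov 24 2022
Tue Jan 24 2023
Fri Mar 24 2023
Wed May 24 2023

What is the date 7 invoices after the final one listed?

Wed Jul 24 2024

Gaps: 62, 61, 61, 59, 61 days — not constant. Every event is on the 24th of the month.
Pattern: the 24th of every 2 months.
July 2023: Mon Jul 24 2023.
Next: September 2023 → Sun Sep 24 2023.
November 2023: Fri Nov 24 2023.
January 2024: Wed Jan 24 2024.
March 2024: Sun Mar 24 2024.
Next: May 2024 → Fri May 24 2024.
Next: July 2024 → Wed Jul 24 2024.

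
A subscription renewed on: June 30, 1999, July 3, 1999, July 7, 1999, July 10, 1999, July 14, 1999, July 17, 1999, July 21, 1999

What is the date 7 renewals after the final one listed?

August 14, 1999

Gaps: 3, 4, 3, 4, 3, 4 days — not constant, but cyclic with period 2.
The events fall on every Wednesday and Saturday.
Next Saturday: July 24, 1999.
The following Wednesday is July 28, 1999.
The following Saturday is July 31, 1999.
The following Wednesday is August 4, 1999.
The following Saturday is August 7, 1999.
Next Wednesday: August 11, 1999.
The following Saturday is August 14, 1999.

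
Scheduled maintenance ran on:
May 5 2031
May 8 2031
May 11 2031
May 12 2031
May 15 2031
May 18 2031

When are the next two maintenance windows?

May 19 2031, May 22 2031

Every event lands on a Monday or Thursday or Sunday (gaps cycle 3, 3, 1, 3, 3).
So the schedule is: every Monday, Thursday and Sunday.
The following Monday is May 19 2031.
Next Thursday: May 22 2031.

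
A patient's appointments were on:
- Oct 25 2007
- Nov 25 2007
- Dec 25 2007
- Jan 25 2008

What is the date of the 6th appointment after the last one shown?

Jul 25 2008

Each date is the 25th; the gaps (31, 30, 31) track the month lengths.
The rule is the 25th of each month.
Next: February 2008 → Feb 25 2008.
March 2008: Mar 25 2008.
Next: April 2008 → Apr 25 2008.
Next: May 2008 → May 25 2008.
June 2008: Jun 25 2008.
Next: July 2008 → Jul 25 2008.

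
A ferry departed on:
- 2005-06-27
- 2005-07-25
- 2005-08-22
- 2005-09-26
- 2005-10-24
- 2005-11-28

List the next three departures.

2005-12-26, 2006-01-23, 2006-02-27

These are Mondays at 28- or 35-day spacing (28, 28, 35, 28, 35).
The pattern: 4th Monday of the month.
4th Monday of December 2005: 2005-12-26.
January 2006 — 4th Monday is 2006-01-23.
4th Monday of February 2006: 2006-02-27.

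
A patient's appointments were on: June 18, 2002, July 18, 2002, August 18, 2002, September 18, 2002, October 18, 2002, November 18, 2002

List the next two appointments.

December 18, 2002; January 18, 2003

The day-of-month is always 18 (30, 31, 31, 30, 31 days between events).
So this recurs on the 18th of each month.
December 2002: December 18, 2002.
January 2003: January 18, 2003.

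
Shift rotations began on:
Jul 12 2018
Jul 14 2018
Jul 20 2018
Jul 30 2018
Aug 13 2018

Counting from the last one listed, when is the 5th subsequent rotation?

Dec 21 2018

Gaps: 2, 6, 10, 14 days — each gap is 4 larger than the previous one.
Next gap: 18 days. Aug 13 2018 + 18 days = Aug 31 2018.
Next gap: 22 days. Aug 31 2018 + 22 days = Sep 22 2018.
Next gap: 26 days. Sep 22 2018 + 26 days = Oct 18 2018.
Next gap: 30 days. Oct 18 2018 + 30 days = Nov 17 2018.
Next gap: 34 days. Nov 17 2018 + 34 days = Dec 21 2018.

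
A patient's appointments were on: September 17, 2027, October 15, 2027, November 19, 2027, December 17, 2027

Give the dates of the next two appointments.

All dates are Fridays, 28, 35, 28 days apart.
Specifically, the 3rd Friday of each month.
January 2028 — 3rd Friday is January 21, 2028.
February 2028 — 3rd Friday is February 18, 2028.

January 21, 2028; February 18, 2028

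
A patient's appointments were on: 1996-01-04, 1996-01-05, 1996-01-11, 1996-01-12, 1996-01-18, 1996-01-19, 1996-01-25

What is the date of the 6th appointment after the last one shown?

1996-02-15

Every event lands on a Thursday or Friday (gaps cycle 1, 6, 1, 6, 1, 6).
So the schedule is: every Thursday and Friday.
The following Friday is 1996-01-26.
The following Thursday is 1996-02-01.
The following Friday is 1996-02-02.
Next Thursday: 1996-02-08.
The following Friday is 1996-02-09.
Next Thursday: 1996-02-15.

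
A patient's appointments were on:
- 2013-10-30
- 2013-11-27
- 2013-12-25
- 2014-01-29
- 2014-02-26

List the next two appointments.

Every date is a Wednesday; gaps 28, 28, 35, 28 days.
Each is the last Wednesday of its month (at least one falls on the 29th or later, ruling out '4th Wednesday').
Last Wednesday of March 2014: 2014-03-26.
April 2014 ends with Wednesday 2014-04-30.

2014-03-26, 2014-04-30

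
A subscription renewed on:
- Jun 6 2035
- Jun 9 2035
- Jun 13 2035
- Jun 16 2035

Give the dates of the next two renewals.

Jun 20 2035, Jun 23 2035

Gaps: 3, 4, 3 days — not constant, but cyclic with period 2.
The events fall on every Wednesday and Saturday.
Next Wednesday: Jun 20 2035.
Next Saturday: Jun 23 2035.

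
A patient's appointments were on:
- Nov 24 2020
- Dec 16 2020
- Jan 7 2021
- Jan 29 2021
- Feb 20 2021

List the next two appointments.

Mar 14 2021, Apr 5 2021

Gaps between consecutive events: 22, 22, 22, 22 days — a constant 22-day interval.
Feb 20 2021 + 22 days = Mar 14 2021.
Mar 14 2021 + 22 days = Apr 5 2021.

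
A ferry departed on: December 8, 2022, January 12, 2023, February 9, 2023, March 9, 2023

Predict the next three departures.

Gaps: 35, 28, 28 days — a mix of 28 and 35. Every date is a Thursday.
Each is the 2nd Thursday of its month.
2nd Thursday of April 2023: April 13, 2023.
2nd Thursday of May 2023: May 11, 2023.
2nd Thursday of June 2023: June 8, 2023.

April 13, 2023; May 11, 2023; June 8, 2023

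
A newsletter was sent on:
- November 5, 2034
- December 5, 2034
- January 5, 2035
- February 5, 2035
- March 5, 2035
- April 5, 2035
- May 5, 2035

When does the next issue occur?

June 5, 2035

The day-of-month is always 5 (30, 31, 31, 28, 31, 30 days between events).
So this recurs on the 5th of each month.
June 2035: June 5, 2035.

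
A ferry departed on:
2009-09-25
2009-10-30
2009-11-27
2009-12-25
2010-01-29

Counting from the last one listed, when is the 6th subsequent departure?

2010-07-30

All Fridays; the gaps (35, 28, 28, 35) vary with month length.
This is the last Friday of each month.
February 2010 ends with Friday 2010-02-26.
Last Friday of March 2010: 2010-03-26.
Last Friday of April 2010: 2010-04-30.
May 2010 ends with Friday 2010-05-28.
June 2010 ends with Friday 2010-06-25.
Last Friday of July 2010: 2010-07-30.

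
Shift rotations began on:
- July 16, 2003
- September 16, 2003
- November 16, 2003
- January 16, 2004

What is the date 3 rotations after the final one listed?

July 16, 2004

Gaps: 62, 61, 61 days — not constant. Every event is on the 16th of the month.
Pattern: the 16th of every 2 months.
Next: March 2004 → March 16, 2004.
Next: May 2004 → May 16, 2004.
July 2004: July 16, 2004.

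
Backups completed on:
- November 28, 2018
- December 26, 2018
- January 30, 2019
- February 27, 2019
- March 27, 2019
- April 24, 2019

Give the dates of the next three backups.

May 29, 2019; June 26, 2019; July 31, 2019

These are Wednesdays with 28, 35, 28, 28, 28-day gaps.
Each is the final Wednesday of its month — January 30, 2019 is past the 28th, so '4th Wednesday' doesn't fit.
May 2019 ends with Wednesday May 29, 2019.
Last Wednesday of June 2019: June 26, 2019.
July 2019 ends with Wednesday July 31, 2019.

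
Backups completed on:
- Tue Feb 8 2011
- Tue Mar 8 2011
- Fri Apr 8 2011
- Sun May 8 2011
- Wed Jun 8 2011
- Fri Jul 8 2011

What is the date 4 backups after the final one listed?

Each date is the 8th; the gaps (28, 31, 30, 31, 30) track the month lengths.
The rule is the 8th of each month.
August 2011: Mon Aug 8 2011.
Next: September 2011 → Thu Sep 8 2011.
October 2011: Sat Oct 8 2011.
Next: November 2011 → Tue Nov 8 2011.

Tue Nov 8 2011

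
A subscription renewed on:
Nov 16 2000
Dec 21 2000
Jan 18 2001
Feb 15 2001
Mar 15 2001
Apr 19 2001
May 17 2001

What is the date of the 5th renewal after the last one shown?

All dates are Thursdays, 35, 28, 28, 28, 35, 28 days apart.
Specifically, the 3rd Thursday of each month.
3rd Thursday of June 2001: Jun 21 2001.
July 2001 — 3rd Thursday is Jul 19 2001.
3rd Thursday of August 2001: Aug 16 2001.
September 2001 — 3rd Thursday is Sep 20 2001.
October 2001 — 3rd Thursday is Oct 18 2001.

Oct 18 2001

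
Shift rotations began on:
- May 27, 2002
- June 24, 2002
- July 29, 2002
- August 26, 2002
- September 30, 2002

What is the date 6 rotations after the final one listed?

March 31, 2003

These are Mondays with 28, 35, 28, 35-day gaps.
Each is the final Monday of its month — July 29, 2002 is past the 28th, so '4th Monday' doesn't fit.
Last Monday of October 2002: October 28, 2002.
Last Monday of November 2002: November 25, 2002.
Last Monday of December 2002: December 30, 2002.
January 2003 ends with Monday January 27, 2003.
Last Monday of February 2003: February 24, 2003.
March 2003 ends with Monday March 31, 2003.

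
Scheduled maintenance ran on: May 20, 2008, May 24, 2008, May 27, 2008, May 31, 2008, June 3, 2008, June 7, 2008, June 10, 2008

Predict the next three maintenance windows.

June 14, 2008; June 17, 2008; June 21, 2008

The gap pattern 4, 3, 4, 3, 4, 3 repeats every 2 events.
These are the Tuesdays and Saturdays of each week.
The following Saturday is June 14, 2008.
The following Tuesday is June 17, 2008.
Next Saturday: June 21, 2008.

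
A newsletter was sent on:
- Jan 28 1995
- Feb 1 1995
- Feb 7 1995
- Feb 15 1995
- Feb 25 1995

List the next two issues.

Intervals are 4, 6, 8, 10 days — an arithmetic progression with common difference 2.
Next gap: 12 days. Feb 25 1995 + 12 days = Mar 9 1995.
Next gap: 14 days. Mar 9 1995 + 14 days = Mar 23 1995.

Mar 9 1995, Mar 23 1995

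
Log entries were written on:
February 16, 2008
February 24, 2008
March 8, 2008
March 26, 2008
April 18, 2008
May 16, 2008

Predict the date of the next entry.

June 18, 2008

Intervals are 8, 13, 18, 23, 28 days — an arithmetic progression with common difference 5.
Next gap: 33 days. May 16, 2008 + 33 days = June 18, 2008.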